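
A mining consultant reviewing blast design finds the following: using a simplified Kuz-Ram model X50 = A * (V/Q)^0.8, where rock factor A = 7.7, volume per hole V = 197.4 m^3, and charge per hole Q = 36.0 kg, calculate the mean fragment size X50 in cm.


Compute V/Q:
V/Q = 197.4 / 36.0 = 5.483333333
Raise to the power 0.8:
(V/Q)^0.8 = 5.483333333^0.8 = 3.901536894
Multiply by A:
X50 = 7.7 * 3.901536894
= 30.0418 cm

30.0418 cm


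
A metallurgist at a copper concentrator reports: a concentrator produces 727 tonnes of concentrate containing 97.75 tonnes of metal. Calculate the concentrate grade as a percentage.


13.4457%

Grade = (metal in concentrate / concentrate mass) * 100
= (97.75 / 727) * 100
= 0.1344566713 * 100
= 13.4457%


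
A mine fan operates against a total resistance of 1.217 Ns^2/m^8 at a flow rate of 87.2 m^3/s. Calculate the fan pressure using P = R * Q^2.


Compute Q^2:
Q^2 = 87.2^2 = 7603.84
Compute pressure:
P = R * Q^2 = 1.217 * 7603.84
= 9253.8733 Pa

9253.8733 Pa


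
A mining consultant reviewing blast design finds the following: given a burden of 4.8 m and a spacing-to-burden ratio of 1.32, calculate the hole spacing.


6.336 m

Spacing = burden * ratio
= 4.8 * 1.32
= 6.336 m


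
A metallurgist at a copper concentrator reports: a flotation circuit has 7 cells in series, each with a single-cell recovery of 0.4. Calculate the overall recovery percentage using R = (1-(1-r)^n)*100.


Complement of single-cell recovery:
1 - r = 1 - 0.4 = 0.6
Raise to power n:
(1 - r)^7 = 0.6^7 = 0.0279936
Overall recovery:
R = (1 - 0.0279936) * 100
= 97.2006%

97.2006%


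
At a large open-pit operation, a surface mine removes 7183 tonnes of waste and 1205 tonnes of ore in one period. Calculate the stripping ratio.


5.961

Stripping ratio = waste tonnage / ore tonnage
= 7183 / 1205
= 5.961


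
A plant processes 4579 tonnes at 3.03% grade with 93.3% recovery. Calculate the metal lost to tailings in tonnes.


Total metal in feed:
= 4579 * 3.03 / 100 = 138.7437 tonnes
Metal recovered:
= 138.7437 * 93.3 / 100 = 129.4478721 tonnes
Metal lost to tailings:
= 138.7437 - 129.4478721
= 9.2958 tonnes

9.2958 tonnes


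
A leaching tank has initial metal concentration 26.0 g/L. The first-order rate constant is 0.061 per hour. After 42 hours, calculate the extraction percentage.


Compute the exponent:
-k * t = -0.061 * 42 = -2.562
Remaining concentration:
C = 26.0 * exp(-2.562)
= 26.0 * 0.07715028547
= 2.005907422 g/L
Extracted = 26.0 - 2.005907422 = 23.99409258 g/L
Extraction % = 23.99409258 / 26.0 * 100
= 92.285%

92.285%


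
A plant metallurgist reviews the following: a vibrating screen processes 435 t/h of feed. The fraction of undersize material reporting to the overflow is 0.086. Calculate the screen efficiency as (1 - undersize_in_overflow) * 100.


91.4%

Screen efficiency = (1 - fraction of undersize in overflow) * 100
= (1 - 0.086) * 100
= 0.914 * 100
= 91.4%


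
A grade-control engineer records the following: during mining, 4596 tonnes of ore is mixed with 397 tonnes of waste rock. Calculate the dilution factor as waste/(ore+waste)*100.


7.9511%

Total material = ore + waste
= 4596 + 397 = 4993 tonnes
Dilution = waste / total * 100
= 397 / 4993 * 100
= 0.07951131584 * 100
= 7.9511%


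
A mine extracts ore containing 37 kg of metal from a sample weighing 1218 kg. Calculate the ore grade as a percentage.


Ore grade = (metal mass / ore mass) * 100
= (37 / 1218) * 100
= 0.03037766831 * 100
= 3.0378%

3.0378%


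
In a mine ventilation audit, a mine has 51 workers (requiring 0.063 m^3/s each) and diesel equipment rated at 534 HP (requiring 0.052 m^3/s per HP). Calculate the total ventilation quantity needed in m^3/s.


30.981 m^3/s

Airflow for workers:
Q_people = 51 * 0.063 = 3.213 m^3/s
Airflow for diesel equipment:
Q_diesel = 534 * 0.052 = 27.768 m^3/s
Total ventilation:
Q_total = 3.213 + 27.768
= 30.981 m^3/s


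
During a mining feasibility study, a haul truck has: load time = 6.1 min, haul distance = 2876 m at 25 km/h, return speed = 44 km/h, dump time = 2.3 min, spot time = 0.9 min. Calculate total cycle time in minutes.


20.1242 min

Convert haul speed to m/min: 25 * 1000/60 = 416.6666667 m/min
Haul time = 2876 / 416.6666667 = 6.9024 min
Convert return speed to m/min: 44 * 1000/60 = 733.3333333 m/min
Return time = 2876 / 733.3333333 = 3.921818182 min
Total cycle time:
= 6.1 + 6.9024 + 2.3 + 3.921818182 + 0.9
= 20.1242 min


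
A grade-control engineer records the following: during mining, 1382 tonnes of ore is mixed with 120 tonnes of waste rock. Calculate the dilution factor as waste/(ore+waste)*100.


Total material = ore + waste
= 1382 + 120 = 1502 tonnes
Dilution = waste / total * 100
= 120 / 1502 * 100
= 0.07989347537 * 100
= 7.9893%

7.9893%


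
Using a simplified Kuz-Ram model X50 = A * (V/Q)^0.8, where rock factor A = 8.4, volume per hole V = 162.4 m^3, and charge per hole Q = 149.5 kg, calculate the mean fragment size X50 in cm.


Compute V/Q:
V/Q = 162.4 / 149.5 = 1.086287625
Raise to the power 0.8:
(V/Q)^0.8 = 1.086287625^0.8 = 1.06845409
Multiply by A:
X50 = 8.4 * 1.06845409
= 8.975 cm

8.975 cm


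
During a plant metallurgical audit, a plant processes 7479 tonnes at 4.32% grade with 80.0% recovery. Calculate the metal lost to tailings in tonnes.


64.6186 tonnes

Total metal in feed:
= 7479 * 4.32 / 100 = 323.0928 tonnes
Metal recovered:
= 323.0928 * 80.0 / 100 = 258.47424 tonnes
Metal lost to tailings:
= 323.0928 - 258.47424
= 64.6186 tonnes


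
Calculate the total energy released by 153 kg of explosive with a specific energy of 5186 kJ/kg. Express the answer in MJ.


Energy = mass * specific_energy / 1000
= 153 * 5186 / 1000
= 793458 / 1000
= 793.458 MJ

793.458 MJ


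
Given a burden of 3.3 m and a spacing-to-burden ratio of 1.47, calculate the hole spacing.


Spacing = burden * ratio
= 3.3 * 1.47
= 4.851 m

4.851 m


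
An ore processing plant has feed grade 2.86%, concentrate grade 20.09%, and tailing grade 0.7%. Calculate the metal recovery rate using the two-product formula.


Using the two-product formula:
R = 100 * c * (f - t) / (f * (c - t))
Numerator = 100 * 20.09 * (2.86 - 0.7)
= 100 * 20.09 * 2.16
= 4339.44
Denominator = 2.86 * (20.09 - 0.7)
= 2.86 * 19.39
= 55.4554
R = 4339.44 / 55.4554
= 78.251%

78.251%


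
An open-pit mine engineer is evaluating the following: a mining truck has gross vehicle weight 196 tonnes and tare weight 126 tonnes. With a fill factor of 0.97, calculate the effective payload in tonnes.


Maximum payload = gross - tare
= 196 - 126 = 70 tonnes
Effective payload = max payload * fill factor
= 70 * 0.97
= 67.9 tonnes

67.9 tonnes


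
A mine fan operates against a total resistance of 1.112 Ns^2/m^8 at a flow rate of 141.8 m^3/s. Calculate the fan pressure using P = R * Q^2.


22359.2509 Pa

Compute Q^2:
Q^2 = 141.8^2 = 20107.24
Compute pressure:
P = R * Q^2 = 1.112 * 20107.24
= 22359.2509 Pa


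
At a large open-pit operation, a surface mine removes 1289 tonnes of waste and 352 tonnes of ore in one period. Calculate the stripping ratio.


Stripping ratio = waste tonnage / ore tonnage
= 1289 / 352
= 3.6619

3.6619


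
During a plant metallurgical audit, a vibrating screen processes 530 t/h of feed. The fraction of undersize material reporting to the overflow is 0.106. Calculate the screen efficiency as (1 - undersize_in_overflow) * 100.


89.4%

Screen efficiency = (1 - fraction of undersize in overflow) * 100
= (1 - 0.106) * 100
= 0.894 * 100
= 89.4%


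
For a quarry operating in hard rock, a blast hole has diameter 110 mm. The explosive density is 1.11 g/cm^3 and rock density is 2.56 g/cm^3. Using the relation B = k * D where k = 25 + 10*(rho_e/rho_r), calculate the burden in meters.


First, compute k:
rho_e / rho_r = 1.11 / 2.56 = 0.43359375
k = 25 + 10 * 0.43359375 = 29.3359375
Then, compute burden:
B = k * D / 1000 = 29.3359375 * 110 / 1000
= 3226.953125 / 1000
= 3.227 m

3.227 m


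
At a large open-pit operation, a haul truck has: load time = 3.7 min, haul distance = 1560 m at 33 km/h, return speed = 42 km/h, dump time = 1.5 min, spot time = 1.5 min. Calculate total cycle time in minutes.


Convert haul speed to m/min: 33 * 1000/60 = 550 m/min
Haul time = 1560 / 550 = 2.836363636 min
Convert return speed to m/min: 42 * 1000/60 = 700 m/min
Return time = 1560 / 700 = 2.228571429 min
Total cycle time:
= 3.7 + 2.836363636 + 1.5 + 2.228571429 + 1.5
= 11.7649 min

11.7649 min


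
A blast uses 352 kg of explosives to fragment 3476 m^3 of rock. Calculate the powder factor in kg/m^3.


Powder factor = explosive mass / rock volume
= 352 / 3476
= 0.1013 kg/m^3

0.1013 kg/m^3


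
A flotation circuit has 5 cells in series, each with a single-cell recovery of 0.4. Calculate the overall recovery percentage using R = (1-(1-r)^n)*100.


92.224%

Complement of single-cell recovery:
1 - r = 1 - 0.4 = 0.6
Raise to power n:
(1 - r)^5 = 0.6^5 = 0.07776
Overall recovery:
R = (1 - 0.07776) * 100
= 92.224%


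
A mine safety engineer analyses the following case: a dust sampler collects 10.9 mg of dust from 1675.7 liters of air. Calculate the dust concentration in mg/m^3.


6.5047 mg/m^3

Convert liters to m^3: 1 m^3 = 1000 L
Concentration = mass / volume * 1000
= 10.9 / 1675.7 * 1000
= 0.006504744286 * 1000
= 6.5047 mg/m^3


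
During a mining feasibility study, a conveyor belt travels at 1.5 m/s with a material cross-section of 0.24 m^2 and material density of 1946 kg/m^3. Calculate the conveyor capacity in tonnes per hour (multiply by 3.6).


Volumetric flow = speed * area
= 1.5 * 0.24 = 0.36 m^3/s
Mass flow = volumetric * density
= 0.36 * 1946 = 700.56 kg/s
Convert to t/h: multiply by 3.6
Capacity = 700.56 * 3.6
= 2522.016 t/h

2522.016 t/h


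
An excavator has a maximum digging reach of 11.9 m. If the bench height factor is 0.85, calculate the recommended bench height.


Bench height = reach * factor
= 11.9 * 0.85
= 10.115 m

10.115 m


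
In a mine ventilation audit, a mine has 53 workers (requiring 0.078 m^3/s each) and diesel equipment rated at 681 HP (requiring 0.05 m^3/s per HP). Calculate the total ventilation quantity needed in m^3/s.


Airflow for workers:
Q_people = 53 * 0.078 = 4.134 m^3/s
Airflow for diesel equipment:
Q_diesel = 681 * 0.05 = 34.05 m^3/s
Total ventilation:
Q_total = 4.134 + 34.05
= 38.184 m^3/s

38.184 m^3/s


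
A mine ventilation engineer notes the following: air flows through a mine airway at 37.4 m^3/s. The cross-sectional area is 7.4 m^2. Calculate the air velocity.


Velocity = flow rate / cross-sectional area
= 37.4 / 7.4
= 5.0541 m/s

5.0541 m/s


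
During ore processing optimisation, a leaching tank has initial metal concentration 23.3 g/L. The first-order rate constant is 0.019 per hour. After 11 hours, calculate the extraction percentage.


18.8605%

Compute the exponent:
-k * t = -0.019 * 11 = -0.209
Remaining concentration:
C = 23.3 * exp(-0.209)
= 23.3 * 0.8113952356
= 18.90550899 g/L
Extracted = 23.3 - 18.90550899 = 4.39449101 g/L
Extraction % = 4.39449101 / 23.3 * 100
= 18.8605%


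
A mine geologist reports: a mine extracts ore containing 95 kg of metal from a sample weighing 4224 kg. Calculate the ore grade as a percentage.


2.2491%

Ore grade = (metal mass / ore mass) * 100
= (95 / 4224) * 100
= 0.0224905303 * 100
= 2.2491%


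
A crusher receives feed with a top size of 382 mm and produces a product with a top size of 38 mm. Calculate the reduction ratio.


Reduction ratio = feed size / product size
= 382 / 38
= 10.0526

10.0526


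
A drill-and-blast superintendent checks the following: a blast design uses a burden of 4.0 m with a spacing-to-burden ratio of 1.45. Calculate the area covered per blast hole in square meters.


23.2 m^2

First, find the spacing:
Spacing = burden * ratio = 4.0 * 1.45
= 5.8 m
Then, calculate the area:
Area = burden * spacing = 4.0 * 5.8
= 23.2 m^2


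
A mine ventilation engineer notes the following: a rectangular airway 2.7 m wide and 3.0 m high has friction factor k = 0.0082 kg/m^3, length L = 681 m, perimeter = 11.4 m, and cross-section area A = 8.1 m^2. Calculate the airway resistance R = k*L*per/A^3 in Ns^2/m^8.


0.1198 Ns^2/m^8

Compute the numerator:
k * L * per = 0.0082 * 681 * 11.4
= 63.65988
Compute the denominator:
A^3 = 8.1^3 = 531.441
Resistance:
R = 63.65988 / 531.441
= 0.1198 Ns^2/m^8


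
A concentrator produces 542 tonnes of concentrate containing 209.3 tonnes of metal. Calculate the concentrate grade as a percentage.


38.6162%

Grade = (metal in concentrate / concentrate mass) * 100
= (209.3 / 542) * 100
= 0.3861623616 * 100
= 38.6162%


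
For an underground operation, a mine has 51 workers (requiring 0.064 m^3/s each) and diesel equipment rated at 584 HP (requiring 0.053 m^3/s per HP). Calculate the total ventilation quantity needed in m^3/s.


34.216 m^3/s

Airflow for workers:
Q_people = 51 * 0.064 = 3.264 m^3/s
Airflow for diesel equipment:
Q_diesel = 584 * 0.053 = 30.952 m^3/s
Total ventilation:
Q_total = 3.264 + 30.952
= 34.216 m^3/s


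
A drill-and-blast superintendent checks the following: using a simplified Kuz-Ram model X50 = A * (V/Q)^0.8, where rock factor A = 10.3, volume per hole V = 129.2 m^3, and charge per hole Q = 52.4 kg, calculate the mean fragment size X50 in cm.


21.2023 cm

Compute V/Q:
V/Q = 129.2 / 52.4 = 2.465648855
Raise to the power 0.8:
(V/Q)^0.8 = 2.465648855^0.8 = 2.058472082
Multiply by A:
X50 = 10.3 * 2.058472082
= 21.2023 cm


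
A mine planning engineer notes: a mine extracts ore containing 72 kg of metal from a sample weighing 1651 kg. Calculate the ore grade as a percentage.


4.361%

Ore grade = (metal mass / ore mass) * 100
= (72 / 1651) * 100
= 0.04360993337 * 100
= 4.361%


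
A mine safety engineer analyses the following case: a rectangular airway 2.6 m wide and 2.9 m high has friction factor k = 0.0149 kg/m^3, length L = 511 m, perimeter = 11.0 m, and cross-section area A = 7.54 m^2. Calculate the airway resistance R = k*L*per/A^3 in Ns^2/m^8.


Compute the numerator:
k * L * per = 0.0149 * 511 * 11.0
= 83.7529
Compute the denominator:
A^3 = 7.54^3 = 428.661064
Resistance:
R = 83.7529 / 428.661064
= 0.1954 Ns^2/m^8

0.1954 Ns^2/m^8


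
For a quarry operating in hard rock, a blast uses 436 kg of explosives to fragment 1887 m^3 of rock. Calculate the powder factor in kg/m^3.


0.2311 kg/m^3

Powder factor = explosive mass / rock volume
= 436 / 1887
= 0.2311 kg/m^3


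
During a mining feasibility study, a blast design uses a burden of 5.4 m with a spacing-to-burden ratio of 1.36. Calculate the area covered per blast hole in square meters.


39.6576 m^2

First, find the spacing:
Spacing = burden * ratio = 5.4 * 1.36
= 7.344 m
Then, calculate the area:
Area = burden * spacing = 5.4 * 7.344
= 39.6576 m^2


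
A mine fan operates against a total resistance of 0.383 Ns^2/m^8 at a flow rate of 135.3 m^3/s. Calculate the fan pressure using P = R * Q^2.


7011.2325 Pa

Compute Q^2:
Q^2 = 135.3^2 = 18306.09
Compute pressure:
P = R * Q^2 = 0.383 * 18306.09
= 7011.2325 Pa


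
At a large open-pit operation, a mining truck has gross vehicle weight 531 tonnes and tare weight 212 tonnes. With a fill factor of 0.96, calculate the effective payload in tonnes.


306.24 tonnes

Maximum payload = gross - tare
= 531 - 212 = 319 tonnes
Effective payload = max payload * fill factor
= 319 * 0.96
= 306.24 tonnes


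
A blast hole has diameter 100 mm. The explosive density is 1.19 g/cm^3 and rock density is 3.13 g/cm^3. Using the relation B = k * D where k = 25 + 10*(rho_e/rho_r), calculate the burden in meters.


First, compute k:
rho_e / rho_r = 1.19 / 3.13 = 0.3801916933
k = 25 + 10 * 0.3801916933 = 28.80191693
Then, compute burden:
B = k * D / 1000 = 28.80191693 * 100 / 1000
= 2880.191693 / 1000
= 2.8802 m

2.8802 m


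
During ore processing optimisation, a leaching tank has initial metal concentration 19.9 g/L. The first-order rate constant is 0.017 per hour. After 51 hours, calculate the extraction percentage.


Compute the exponent:
-k * t = -0.017 * 51 = -0.867
Remaining concentration:
C = 19.9 * exp(-0.867)
= 19.9 * 0.4202102911
= 8.362184792 g/L
Extracted = 19.9 - 8.362184792 = 11.53781521 g/L
Extraction % = 11.53781521 / 19.9 * 100
= 57.979%

57.979%


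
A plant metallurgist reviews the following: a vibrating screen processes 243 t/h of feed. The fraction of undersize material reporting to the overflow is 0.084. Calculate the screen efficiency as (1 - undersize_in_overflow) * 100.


91.6%

Screen efficiency = (1 - fraction of undersize in overflow) * 100
= (1 - 0.084) * 100
= 0.916 * 100
= 91.6%


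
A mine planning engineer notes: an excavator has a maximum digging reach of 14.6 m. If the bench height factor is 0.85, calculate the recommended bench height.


12.41 m

Bench height = reach * factor
= 14.6 * 0.85
= 12.41 m


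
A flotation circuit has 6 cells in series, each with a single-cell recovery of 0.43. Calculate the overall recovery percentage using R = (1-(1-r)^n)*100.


96.5704%

Complement of single-cell recovery:
1 - r = 1 - 0.43 = 0.57
Raise to power n:
(1 - r)^6 = 0.57^6 = 0.03429644725
Overall recovery:
R = (1 - 0.03429644725) * 100
= 96.5704%


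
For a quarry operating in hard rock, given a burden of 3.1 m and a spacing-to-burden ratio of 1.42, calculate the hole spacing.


Spacing = burden * ratio
= 3.1 * 1.42
= 4.402 m

4.402 m


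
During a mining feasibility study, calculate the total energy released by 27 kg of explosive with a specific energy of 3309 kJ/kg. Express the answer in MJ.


89.343 MJ

Energy = mass * specific_energy / 1000
= 27 * 3309 / 1000
= 89343 / 1000
= 89.343 MJ


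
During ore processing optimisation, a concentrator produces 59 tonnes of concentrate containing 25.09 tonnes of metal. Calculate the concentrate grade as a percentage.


42.5254%

Grade = (metal in concentrate / concentrate mass) * 100
= (25.09 / 59) * 100
= 0.4252542373 * 100
= 42.5254%


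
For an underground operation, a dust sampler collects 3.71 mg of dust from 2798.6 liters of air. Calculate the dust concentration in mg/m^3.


Convert liters to m^3: 1 m^3 = 1000 L
Concentration = mass / volume * 1000
= 3.71 / 2798.6 * 1000
= 0.001325662831 * 1000
= 1.3257 mg/m^3

1.3257 mg/m^3


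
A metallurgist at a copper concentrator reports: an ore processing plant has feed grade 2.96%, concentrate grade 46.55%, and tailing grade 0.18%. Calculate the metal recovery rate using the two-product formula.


Using the two-product formula:
R = 100 * c * (f - t) / (f * (c - t))
Numerator = 100 * 46.55 * (2.96 - 0.18)
= 100 * 46.55 * 2.78
= 12940.9
Denominator = 2.96 * (46.55 - 0.18)
= 2.96 * 46.37
= 137.2552
R = 12940.9 / 137.2552
= 94.2835%

94.2835%


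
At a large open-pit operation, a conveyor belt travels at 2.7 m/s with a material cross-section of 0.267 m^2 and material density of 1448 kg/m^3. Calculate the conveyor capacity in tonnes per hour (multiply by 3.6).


Volumetric flow = speed * area
= 2.7 * 0.267 = 0.7209 m^3/s
Mass flow = volumetric * density
= 0.7209 * 1448 = 1043.8632 kg/s
Convert to t/h: multiply by 3.6
Capacity = 1043.8632 * 3.6
= 3757.9075 t/h

3757.9075 t/h


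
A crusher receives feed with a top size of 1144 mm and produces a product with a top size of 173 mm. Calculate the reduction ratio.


6.6127

Reduction ratio = feed size / product size
= 1144 / 173
= 6.6127


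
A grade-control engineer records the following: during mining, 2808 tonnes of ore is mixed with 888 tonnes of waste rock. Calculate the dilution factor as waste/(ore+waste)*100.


24.026%

Total material = ore + waste
= 2808 + 888 = 3696 tonnes
Dilution = waste / total * 100
= 888 / 3696 * 100
= 0.2402597403 * 100
= 24.026%


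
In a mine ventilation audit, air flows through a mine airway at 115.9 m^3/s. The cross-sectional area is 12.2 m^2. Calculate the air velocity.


Velocity = flow rate / cross-sectional area
= 115.9 / 12.2
= 9.5 m/s

9.5 m/s


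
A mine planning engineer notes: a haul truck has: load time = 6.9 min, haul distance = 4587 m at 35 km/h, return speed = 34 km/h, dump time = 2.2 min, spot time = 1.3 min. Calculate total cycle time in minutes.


Convert haul speed to m/min: 35 * 1000/60 = 583.3333333 m/min
Haul time = 4587 / 583.3333333 = 7.863428571 min
Convert return speed to m/min: 34 * 1000/60 = 566.6666667 m/min
Return time = 4587 / 566.6666667 = 8.094705882 min
Total cycle time:
= 6.9 + 7.863428571 + 2.2 + 8.094705882 + 1.3
= 26.3581 min

26.3581 min


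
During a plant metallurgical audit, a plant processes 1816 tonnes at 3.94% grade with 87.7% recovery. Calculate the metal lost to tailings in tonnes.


Total metal in feed:
= 1816 * 3.94 / 100 = 71.5504 tonnes
Metal recovered:
= 71.5504 * 87.7 / 100 = 62.7497008 tonnes
Metal lost to tailings:
= 71.5504 - 62.7497008
= 8.8007 tonnes

8.8007 tonnes


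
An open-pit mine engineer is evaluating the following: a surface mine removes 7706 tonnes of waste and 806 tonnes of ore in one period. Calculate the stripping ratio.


Stripping ratio = waste tonnage / ore tonnage
= 7706 / 806
= 9.5608

9.5608


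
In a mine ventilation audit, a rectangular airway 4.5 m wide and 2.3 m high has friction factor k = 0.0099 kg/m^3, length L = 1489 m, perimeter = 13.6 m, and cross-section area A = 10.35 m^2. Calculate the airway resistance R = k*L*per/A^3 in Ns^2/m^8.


Compute the numerator:
k * L * per = 0.0099 * 1489 * 13.6
= 200.47896
Compute the denominator:
A^3 = 10.35^3 = 1108.717875
Resistance:
R = 200.47896 / 1108.717875
= 0.1808 Ns^2/m^8

0.1808 Ns^2/m^8


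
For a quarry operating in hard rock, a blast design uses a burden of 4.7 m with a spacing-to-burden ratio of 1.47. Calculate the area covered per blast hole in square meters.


32.4723 m^2

First, find the spacing:
Spacing = burden * ratio = 4.7 * 1.47
= 6.909 m
Then, calculate the area:
Area = burden * spacing = 4.7 * 6.909
= 32.4723 m^2


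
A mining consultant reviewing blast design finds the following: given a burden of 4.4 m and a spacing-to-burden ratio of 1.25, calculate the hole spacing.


Spacing = burden * ratio
= 4.4 * 1.25
= 5.5 m

5.5 m


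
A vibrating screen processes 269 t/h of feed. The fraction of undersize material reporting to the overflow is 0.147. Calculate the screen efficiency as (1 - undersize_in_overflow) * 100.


Screen efficiency = (1 - fraction of undersize in overflow) * 100
= (1 - 0.147) * 100
= 0.853 * 100
= 85.3%

85.3%


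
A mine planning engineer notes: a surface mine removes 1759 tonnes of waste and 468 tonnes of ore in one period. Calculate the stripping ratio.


3.7585

Stripping ratio = waste tonnage / ore tonnage
= 1759 / 468
= 3.7585


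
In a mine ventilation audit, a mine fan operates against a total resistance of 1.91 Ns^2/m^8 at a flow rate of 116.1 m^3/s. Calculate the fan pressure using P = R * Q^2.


25745.2911 Pa

Compute Q^2:
Q^2 = 116.1^2 = 13479.21
Compute pressure:
P = R * Q^2 = 1.91 * 13479.21
= 25745.2911 Pa


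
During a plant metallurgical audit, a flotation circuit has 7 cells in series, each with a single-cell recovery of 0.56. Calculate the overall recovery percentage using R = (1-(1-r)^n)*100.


99.6807%

Complement of single-cell recovery:
1 - r = 1 - 0.56 = 0.44
Raise to power n:
(1 - r)^7 = 0.44^7 = 0.003192778097
Overall recovery:
R = (1 - 0.003192778097) * 100
= 99.6807%


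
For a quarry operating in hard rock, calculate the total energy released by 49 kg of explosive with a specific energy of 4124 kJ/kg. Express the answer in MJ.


Energy = mass * specific_energy / 1000
= 49 * 4124 / 1000
= 202076 / 1000
= 202.076 MJ

202.076 MJ


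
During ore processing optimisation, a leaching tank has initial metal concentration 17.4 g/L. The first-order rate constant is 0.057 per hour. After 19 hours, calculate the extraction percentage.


Compute the exponent:
-k * t = -0.057 * 19 = -1.083
Remaining concentration:
C = 17.4 * exp(-1.083)
= 17.4 * 0.3385782657
= 5.891261824 g/L
Extracted = 17.4 - 5.891261824 = 11.50873818 g/L
Extraction % = 11.50873818 / 17.4 * 100
= 66.1422%

66.1422%


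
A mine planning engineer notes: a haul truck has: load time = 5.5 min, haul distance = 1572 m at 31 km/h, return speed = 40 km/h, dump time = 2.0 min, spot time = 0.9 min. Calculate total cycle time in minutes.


Convert haul speed to m/min: 31 * 1000/60 = 516.6666667 m/min
Haul time = 1572 / 516.6666667 = 3.042580645 min
Convert return speed to m/min: 40 * 1000/60 = 666.6666667 m/min
Return time = 1572 / 666.6666667 = 2.358 min
Total cycle time:
= 5.5 + 3.042580645 + 2.0 + 2.358 + 0.9
= 13.8006 min

13.8006 min


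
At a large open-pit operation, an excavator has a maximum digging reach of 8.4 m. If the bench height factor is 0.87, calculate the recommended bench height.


7.308 m

Bench height = reach * factor
= 8.4 * 0.87
= 7.308 m


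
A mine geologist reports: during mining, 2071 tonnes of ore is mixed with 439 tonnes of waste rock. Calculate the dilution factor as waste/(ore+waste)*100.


Total material = ore + waste
= 2071 + 439 = 2510 tonnes
Dilution = waste / total * 100
= 439 / 2510 * 100
= 0.1749003984 * 100
= 17.49%

17.49%


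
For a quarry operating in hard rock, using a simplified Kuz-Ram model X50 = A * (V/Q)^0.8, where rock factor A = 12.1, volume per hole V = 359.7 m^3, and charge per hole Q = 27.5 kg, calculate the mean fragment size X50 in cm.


94.6393 cm

Compute V/Q:
V/Q = 359.7 / 27.5 = 13.08
Raise to the power 0.8:
(V/Q)^0.8 = 13.08^0.8 = 7.821430583
Multiply by A:
X50 = 12.1 * 7.821430583
= 94.6393 cm


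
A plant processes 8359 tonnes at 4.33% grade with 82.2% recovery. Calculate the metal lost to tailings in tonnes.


64.4262 tonnes

Total metal in feed:
= 8359 * 4.33 / 100 = 361.9447 tonnes
Metal recovered:
= 361.9447 * 82.2 / 100 = 297.5185434 tonnes
Metal lost to tailings:
= 361.9447 - 297.5185434
= 64.4262 tonnes


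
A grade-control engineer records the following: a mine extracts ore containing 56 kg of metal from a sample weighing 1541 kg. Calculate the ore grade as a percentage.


3.634%

Ore grade = (metal mass / ore mass) * 100
= (56 / 1541) * 100
= 0.03634003894 * 100
= 3.634%


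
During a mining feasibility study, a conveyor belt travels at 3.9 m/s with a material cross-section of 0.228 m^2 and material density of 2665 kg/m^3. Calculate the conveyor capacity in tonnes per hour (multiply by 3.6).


Volumetric flow = speed * area
= 3.9 * 0.228 = 0.8892 m^3/s
Mass flow = volumetric * density
= 0.8892 * 2665 = 2369.718 kg/s
Convert to t/h: multiply by 3.6
Capacity = 2369.718 * 3.6
= 8530.9848 t/h

8530.9848 t/h


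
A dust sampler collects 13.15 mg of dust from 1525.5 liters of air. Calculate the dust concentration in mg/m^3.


8.6201 mg/m^3

Convert liters to m^3: 1 m^3 = 1000 L
Concentration = mass / volume * 1000
= 13.15 / 1525.5 * 1000
= 0.008620124549 * 1000
= 8.6201 mg/m^3


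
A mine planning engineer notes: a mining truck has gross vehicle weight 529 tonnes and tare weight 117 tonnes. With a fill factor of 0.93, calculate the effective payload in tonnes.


Maximum payload = gross - tare
= 529 - 117 = 412 tonnes
Effective payload = max payload * fill factor
= 412 * 0.93
= 383.16 tonnes

383.16 tonnes


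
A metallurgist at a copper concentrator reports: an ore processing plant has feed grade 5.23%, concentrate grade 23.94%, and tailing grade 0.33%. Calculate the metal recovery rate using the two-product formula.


Using the two-product formula:
R = 100 * c * (f - t) / (f * (c - t))
Numerator = 100 * 23.94 * (5.23 - 0.33)
= 100 * 23.94 * 4.9
= 11730.6
Denominator = 5.23 * (23.94 - 0.33)
= 5.23 * 23.61
= 123.4803
R = 11730.6 / 123.4803
= 94.9998%

94.9998%


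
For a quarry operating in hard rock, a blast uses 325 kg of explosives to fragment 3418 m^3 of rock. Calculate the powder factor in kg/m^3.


0.0951 kg/m^3

Powder factor = explosive mass / rock volume
= 325 / 3418
= 0.0951 kg/m^3


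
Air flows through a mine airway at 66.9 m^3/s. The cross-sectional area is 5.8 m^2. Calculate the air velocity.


Velocity = flow rate / cross-sectional area
= 66.9 / 5.8
= 11.5345 m/s

11.5345 m/s


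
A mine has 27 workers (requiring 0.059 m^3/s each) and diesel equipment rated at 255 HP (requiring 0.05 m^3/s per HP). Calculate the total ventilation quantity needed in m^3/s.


Airflow for workers:
Q_people = 27 * 0.059 = 1.593 m^3/s
Airflow for diesel equipment:
Q_diesel = 255 * 0.05 = 12.75 m^3/s
Total ventilation:
Q_total = 1.593 + 12.75
= 14.343 m^3/s

14.343 m^3/s


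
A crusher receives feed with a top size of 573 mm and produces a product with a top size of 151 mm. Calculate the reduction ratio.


3.7947

Reduction ratio = feed size / product size
= 573 / 151
= 3.7947


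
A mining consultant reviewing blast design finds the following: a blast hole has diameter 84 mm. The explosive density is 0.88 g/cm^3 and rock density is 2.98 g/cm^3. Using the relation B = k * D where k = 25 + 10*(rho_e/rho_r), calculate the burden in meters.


First, compute k:
rho_e / rho_r = 0.88 / 2.98 = 0.2953020134
k = 25 + 10 * 0.2953020134 = 27.95302013
Then, compute burden:
B = k * D / 1000 = 27.95302013 * 84 / 1000
= 2348.053691 / 1000
= 2.3481 m

2.3481 m


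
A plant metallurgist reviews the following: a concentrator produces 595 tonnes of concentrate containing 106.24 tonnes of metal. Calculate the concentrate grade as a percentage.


Grade = (metal in concentrate / concentrate mass) * 100
= (106.24 / 595) * 100
= 0.1785546218 * 100
= 17.8555%

17.8555%


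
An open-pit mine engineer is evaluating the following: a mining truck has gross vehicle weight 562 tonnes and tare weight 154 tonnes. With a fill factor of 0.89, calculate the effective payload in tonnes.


363.12 tonnes

Maximum payload = gross - tare
= 562 - 154 = 408 tonnes
Effective payload = max payload * fill factor
= 408 * 0.89
= 363.12 tonnes


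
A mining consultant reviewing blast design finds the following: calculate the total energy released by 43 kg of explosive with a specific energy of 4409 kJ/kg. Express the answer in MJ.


Energy = mass * specific_energy / 1000
= 43 * 4409 / 1000
= 189587 / 1000
= 189.587 MJ

189.587 MJ


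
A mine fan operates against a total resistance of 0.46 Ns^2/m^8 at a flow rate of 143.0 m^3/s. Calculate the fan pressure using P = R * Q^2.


9406.54 Pa

Compute Q^2:
Q^2 = 143.0^2 = 20449.0
Compute pressure:
P = R * Q^2 = 0.46 * 20449.0
= 9406.54 Pa


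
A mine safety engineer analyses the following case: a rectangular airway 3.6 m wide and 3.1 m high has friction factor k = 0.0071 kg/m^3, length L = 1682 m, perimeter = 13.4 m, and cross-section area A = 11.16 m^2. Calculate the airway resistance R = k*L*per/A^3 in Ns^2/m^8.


Compute the numerator:
k * L * per = 0.0071 * 1682 * 13.4
= 160.02548
Compute the denominator:
A^3 = 11.16^3 = 1389.928896
Resistance:
R = 160.02548 / 1389.928896
= 0.1151 Ns^2/m^8

0.1151 Ns^2/m^8


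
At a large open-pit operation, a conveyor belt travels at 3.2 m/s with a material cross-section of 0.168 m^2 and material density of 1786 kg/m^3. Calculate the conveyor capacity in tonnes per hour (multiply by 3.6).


Volumetric flow = speed * area
= 3.2 * 0.168 = 0.5376 m^3/s
Mass flow = volumetric * density
= 0.5376 * 1786 = 960.1536 kg/s
Convert to t/h: multiply by 3.6
Capacity = 960.1536 * 3.6
= 3456.553 t/h

3456.553 t/h


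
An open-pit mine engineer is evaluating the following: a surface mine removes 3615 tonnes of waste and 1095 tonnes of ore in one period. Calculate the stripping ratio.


3.3014

Stripping ratio = waste tonnage / ore tonnage
= 3615 / 1095
= 3.3014


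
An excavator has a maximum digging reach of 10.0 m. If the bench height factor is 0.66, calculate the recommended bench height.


Bench height = reach * factor
= 10.0 * 0.66
= 6.6 m

6.6 m


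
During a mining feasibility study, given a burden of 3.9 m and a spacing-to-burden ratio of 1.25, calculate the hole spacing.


Spacing = burden * ratio
= 3.9 * 1.25
= 4.875 m

4.875 m


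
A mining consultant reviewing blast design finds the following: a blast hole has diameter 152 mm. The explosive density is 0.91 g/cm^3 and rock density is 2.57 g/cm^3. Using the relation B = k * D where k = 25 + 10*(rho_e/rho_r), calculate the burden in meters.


First, compute k:
rho_e / rho_r = 0.91 / 2.57 = 0.3540856031
k = 25 + 10 * 0.3540856031 = 28.54085603
Then, compute burden:
B = k * D / 1000 = 28.54085603 * 152 / 1000
= 4338.210117 / 1000
= 4.3382 m

4.3382 m


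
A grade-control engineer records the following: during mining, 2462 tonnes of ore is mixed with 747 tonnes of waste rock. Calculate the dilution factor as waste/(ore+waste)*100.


Total material = ore + waste
= 2462 + 747 = 3209 tonnes
Dilution = waste / total * 100
= 747 / 3209 * 100
= 0.2327827984 * 100
= 23.2783%

23.2783%


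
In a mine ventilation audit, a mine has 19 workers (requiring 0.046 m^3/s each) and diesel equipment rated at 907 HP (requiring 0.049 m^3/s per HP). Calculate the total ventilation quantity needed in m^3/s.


45.317 m^3/s

Airflow for workers:
Q_people = 19 * 0.046 = 0.874 m^3/s
Airflow for diesel equipment:
Q_diesel = 907 * 0.049 = 44.443 m^3/s
Total ventilation:
Q_total = 0.874 + 44.443
= 45.317 m^3/s


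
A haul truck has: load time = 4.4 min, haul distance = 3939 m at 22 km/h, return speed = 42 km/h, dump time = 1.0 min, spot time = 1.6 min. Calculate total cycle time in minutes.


23.3699 min

Convert haul speed to m/min: 22 * 1000/60 = 366.6666667 m/min
Haul time = 3939 / 366.6666667 = 10.74272727 min
Convert return speed to m/min: 42 * 1000/60 = 700 m/min
Return time = 3939 / 700 = 5.627142857 min
Total cycle time:
= 4.4 + 10.74272727 + 1.0 + 5.627142857 + 1.6
= 23.3699 min


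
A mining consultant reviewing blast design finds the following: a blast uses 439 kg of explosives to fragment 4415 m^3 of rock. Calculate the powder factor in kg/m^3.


Powder factor = explosive mass / rock volume
= 439 / 4415
= 0.0994 kg/m^3

0.0994 kg/m^3


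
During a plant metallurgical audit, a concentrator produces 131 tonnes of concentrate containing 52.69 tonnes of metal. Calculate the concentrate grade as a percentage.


Grade = (metal in concentrate / concentrate mass) * 100
= (52.69 / 131) * 100
= 0.4022137405 * 100
= 40.2214%

40.2214%


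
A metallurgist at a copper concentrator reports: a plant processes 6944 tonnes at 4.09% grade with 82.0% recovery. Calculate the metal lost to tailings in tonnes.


Total metal in feed:
= 6944 * 4.09 / 100 = 284.0096 tonnes
Metal recovered:
= 284.0096 * 82.0 / 100 = 232.887872 tonnes
Metal lost to tailings:
= 284.0096 - 232.887872
= 51.1217 tonnes

51.1217 tonnes


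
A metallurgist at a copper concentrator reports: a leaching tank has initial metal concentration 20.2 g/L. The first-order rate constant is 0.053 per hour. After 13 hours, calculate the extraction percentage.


49.7922%

Compute the exponent:
-k * t = -0.053 * 13 = -0.689
Remaining concentration:
C = 20.2 * exp(-0.689)
= 20.2 * 0.502077896
= 10.1419735 g/L
Extracted = 20.2 - 10.1419735 = 10.0580265 g/L
Extraction % = 10.0580265 / 20.2 * 100
= 49.7922%


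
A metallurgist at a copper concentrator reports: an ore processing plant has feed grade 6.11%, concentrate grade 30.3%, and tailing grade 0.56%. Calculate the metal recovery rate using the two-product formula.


92.5451%

Using the two-product formula:
R = 100 * c * (f - t) / (f * (c - t))
Numerator = 100 * 30.3 * (6.11 - 0.56)
= 100 * 30.3 * 5.55
= 16816.5
Denominator = 6.11 * (30.3 - 0.56)
= 6.11 * 29.74
= 181.7114
R = 16816.5 / 181.7114
= 92.5451%


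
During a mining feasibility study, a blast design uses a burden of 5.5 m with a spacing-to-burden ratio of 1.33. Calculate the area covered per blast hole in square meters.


First, find the spacing:
Spacing = burden * ratio = 5.5 * 1.33
= 7.315 m
Then, calculate the area:
Area = burden * spacing = 5.5 * 7.315
= 40.2325 m^2

40.2325 m^2


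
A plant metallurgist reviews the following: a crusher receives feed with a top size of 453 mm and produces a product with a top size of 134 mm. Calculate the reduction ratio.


3.3806

Reduction ratio = feed size / product size
= 453 / 134
= 3.3806


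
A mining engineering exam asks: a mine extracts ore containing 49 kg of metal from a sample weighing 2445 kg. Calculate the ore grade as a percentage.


2.0041%

Ore grade = (metal mass / ore mass) * 100
= (49 / 2445) * 100
= 0.0200408998 * 100
= 2.0041%


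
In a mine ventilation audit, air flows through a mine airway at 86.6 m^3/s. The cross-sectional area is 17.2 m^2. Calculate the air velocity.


Velocity = flow rate / cross-sectional area
= 86.6 / 17.2
= 5.0349 m/s

5.0349 m/s


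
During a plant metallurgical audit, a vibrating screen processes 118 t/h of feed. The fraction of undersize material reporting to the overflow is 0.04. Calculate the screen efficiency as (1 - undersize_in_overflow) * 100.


Screen efficiency = (1 - fraction of undersize in overflow) * 100
= (1 - 0.04) * 100
= 0.96 * 100
= 96.0%

96.0%


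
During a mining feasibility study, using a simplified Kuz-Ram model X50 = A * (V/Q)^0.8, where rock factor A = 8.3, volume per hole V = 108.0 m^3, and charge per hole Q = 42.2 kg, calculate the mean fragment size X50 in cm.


17.6022 cm

Compute V/Q:
V/Q = 108.0 / 42.2 = 2.559241706
Raise to the power 0.8:
(V/Q)^0.8 = 2.559241706^0.8 = 2.12074789
Multiply by A:
X50 = 8.3 * 2.12074789
= 17.6022 cm


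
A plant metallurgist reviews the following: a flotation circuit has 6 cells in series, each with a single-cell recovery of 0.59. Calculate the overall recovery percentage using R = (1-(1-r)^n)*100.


99.525%

Complement of single-cell recovery:
1 - r = 1 - 0.59 = 0.41
Raise to power n:
(1 - r)^6 = 0.41^6 = 0.004750104241
Overall recovery:
R = (1 - 0.004750104241) * 100
= 99.525%


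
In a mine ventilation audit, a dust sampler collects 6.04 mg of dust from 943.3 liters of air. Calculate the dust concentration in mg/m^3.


6.4031 mg/m^3

Convert liters to m^3: 1 m^3 = 1000 L
Concentration = mass / volume * 1000
= 6.04 / 943.3 * 1000
= 0.006403053111 * 1000
= 6.4031 mg/m^3


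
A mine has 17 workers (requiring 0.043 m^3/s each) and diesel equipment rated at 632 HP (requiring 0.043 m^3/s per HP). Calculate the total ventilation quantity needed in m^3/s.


Airflow for workers:
Q_people = 17 * 0.043 = 0.731 m^3/s
Airflow for diesel equipment:
Q_diesel = 632 * 0.043 = 27.176 m^3/s
Total ventilation:
Q_total = 0.731 + 27.176
= 27.907 m^3/s

27.907 m^3/s


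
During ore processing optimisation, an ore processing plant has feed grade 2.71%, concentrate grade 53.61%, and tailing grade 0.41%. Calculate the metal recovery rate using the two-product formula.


Using the two-product formula:
R = 100 * c * (f - t) / (f * (c - t))
Numerator = 100 * 53.61 * (2.71 - 0.41)
= 100 * 53.61 * 2.3
= 12330.3
Denominator = 2.71 * (53.61 - 0.41)
= 2.71 * 53.2
= 144.172
R = 12330.3 / 144.172
= 85.5249%

85.5249%


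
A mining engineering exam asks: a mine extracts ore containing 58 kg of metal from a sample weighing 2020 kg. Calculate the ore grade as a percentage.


Ore grade = (metal mass / ore mass) * 100
= (58 / 2020) * 100
= 0.02871287129 * 100
= 2.8713%

2.8713%


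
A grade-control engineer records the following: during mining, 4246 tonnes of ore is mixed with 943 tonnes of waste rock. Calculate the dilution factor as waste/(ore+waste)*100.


Total material = ore + waste
= 4246 + 943 = 5189 tonnes
Dilution = waste / total * 100
= 943 / 5189 * 100
= 0.1817305839 * 100
= 18.1731%

18.1731%


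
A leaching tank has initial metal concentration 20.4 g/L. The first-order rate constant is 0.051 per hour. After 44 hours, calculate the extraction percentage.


89.3966%

Compute the exponent:
-k * t = -0.051 * 44 = -2.244
Remaining concentration:
C = 20.4 * exp(-2.244)
= 20.4 * 0.1060335209
= 2.163083826 g/L
Extracted = 20.4 - 2.163083826 = 18.23691617 g/L
Extraction % = 18.23691617 / 20.4 * 100
= 89.3966%
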